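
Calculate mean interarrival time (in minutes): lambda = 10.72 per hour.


Mean interarrival time = 60/lambda = 60/10.72 = 5.6 minutes

5.6 minutes


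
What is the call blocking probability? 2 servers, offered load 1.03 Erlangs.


B(N,A) = (A^N/N!) / sum(A^k/k!, k=0..N) with N=2, A=1.03 = 0.2072

0.2072


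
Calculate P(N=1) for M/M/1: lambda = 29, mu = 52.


rho = 29/52; P(n) = (1-rho)*rho^n = (1-29/52)*(29/52)^1 = 0.2467

0.2467


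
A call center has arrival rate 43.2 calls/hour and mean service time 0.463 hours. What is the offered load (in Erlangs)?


Offered load a = lambda * E[S] = 43.2 * 0.463 = 20.0 Erlangs

20.0 Erlangs


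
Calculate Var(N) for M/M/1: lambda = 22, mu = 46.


rho = 22/46; Var(N) = rho/(1-rho)^2 = 1.76

1.76


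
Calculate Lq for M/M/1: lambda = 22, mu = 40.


rho = 22/40; Lq = rho^2/(1-rho) = 0.67

0.67


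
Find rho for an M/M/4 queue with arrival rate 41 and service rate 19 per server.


rho = lambda/(c*mu) = 41/(4*19) = 0.5395

0.5395


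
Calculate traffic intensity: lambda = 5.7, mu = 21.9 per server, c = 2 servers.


rho = lambda / (c * mu) = 5.7 / (2 * 21.9) = 0.1301

0.1301


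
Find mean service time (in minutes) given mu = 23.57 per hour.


Mean service time = 60/mu = 60/23.57 = 2.55 minutes

2.55 minutes


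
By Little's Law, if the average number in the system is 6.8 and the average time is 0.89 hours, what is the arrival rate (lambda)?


lambda = L / W = 6.8 / 0.89 = 7.64 per hour

7.64 per hour


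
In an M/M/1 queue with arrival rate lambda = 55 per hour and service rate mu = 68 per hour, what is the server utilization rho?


rho = lambda/mu = 55/68 = 0.8088

0.8088


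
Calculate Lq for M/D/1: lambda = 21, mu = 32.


M/D/1: Lq = rho^2 / (2*(1-rho)) where rho = 21/32; Lq = 0.63

0.63


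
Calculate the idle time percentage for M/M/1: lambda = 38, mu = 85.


Idle fraction = (1 - rho) * 100 = (1 - 38/85) * 100 = 55.3%

55.3%


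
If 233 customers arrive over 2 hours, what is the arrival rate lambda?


lambda = total arrivals / time = 233 / 2 = 116.5 per hour

116.5 per hour


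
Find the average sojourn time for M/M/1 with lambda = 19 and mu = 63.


W = 1/(mu - lambda) = 1/(63 - 19) = 0.0227 hours

0.0227 hours


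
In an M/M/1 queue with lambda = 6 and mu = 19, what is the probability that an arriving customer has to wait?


P(wait) = rho = lambda/mu = 6/19 = 0.3158

0.3158


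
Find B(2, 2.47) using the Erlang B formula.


B(N,A) = (A^N/N!) / sum(A^k/k!, k=0..N) with N=2, A=2.47 = 0.4678

0.4678


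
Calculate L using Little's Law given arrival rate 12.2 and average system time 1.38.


L = lambda * W = 12.2 * 1.38 = 16.84

16.84


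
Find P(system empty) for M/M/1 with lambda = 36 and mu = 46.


P0 = 1 - rho = 1 - 36/46 = 0.2174

0.2174


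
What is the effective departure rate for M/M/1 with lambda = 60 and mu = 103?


For a stable queue (lambda < mu), throughput = lambda = 60 per hour

60 per hour


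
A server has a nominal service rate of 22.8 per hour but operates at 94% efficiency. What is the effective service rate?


Effective rate = mu * efficiency = 22.8 * 0.94 = 21.43 per hour

21.43 per hour


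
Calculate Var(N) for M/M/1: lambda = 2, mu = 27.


rho = 2/27; Var(N) = rho/(1-rho)^2 = 0.09

0.09


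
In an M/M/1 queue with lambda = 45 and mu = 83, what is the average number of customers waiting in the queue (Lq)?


rho = 45/83; Lq = rho^2/(1-rho) = 0.64

0.64


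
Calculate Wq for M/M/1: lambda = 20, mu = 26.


rho = 20/26; Wq = rho/(mu - lambda) = 0.1282 hours

0.1282 hours


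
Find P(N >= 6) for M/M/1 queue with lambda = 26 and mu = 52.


P(N >= 6) = rho^6 = (26/52)^6 = 0.0156

0.0156


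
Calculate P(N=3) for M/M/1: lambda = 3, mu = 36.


rho = 3/36; P(n) = (1-rho)*rho^n = (1-3/36)*(3/36)^3 = 0.0005

0.0005


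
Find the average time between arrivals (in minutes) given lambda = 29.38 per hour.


Mean interarrival time = 60/lambda = 60/29.38 = 2.04 minutes

2.04 minutes


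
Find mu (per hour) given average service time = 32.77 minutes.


mu = 60 / avg_service_time = 60 / 32.77 = 1.83 per hour

1.83 per hour


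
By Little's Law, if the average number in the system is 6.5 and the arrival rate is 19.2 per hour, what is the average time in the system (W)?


W = L / lambda = 6.5 / 19.2 = 0.3385 hours

0.3385 hours


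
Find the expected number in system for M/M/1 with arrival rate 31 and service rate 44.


rho = 31/44; L = rho/(1-rho) = 2.38

2.38


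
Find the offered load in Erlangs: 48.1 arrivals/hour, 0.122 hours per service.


Offered load a = lambda * E[S] = 48.1 * 0.122 = 5.87 Erlangs

5.87 Erlangs


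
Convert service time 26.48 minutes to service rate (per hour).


mu = 60 / avg_service_time = 60 / 26.48 = 2.27 per hour

2.27 per hour


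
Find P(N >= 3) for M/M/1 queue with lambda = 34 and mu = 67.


P(N >= 3) = rho^3 = (34/67)^3 = 0.1307

0.1307


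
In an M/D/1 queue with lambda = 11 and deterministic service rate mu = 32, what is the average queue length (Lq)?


M/D/1: Lq = rho^2 / (2*(1-rho)) where rho = 11/32; Lq = 0.09

0.09


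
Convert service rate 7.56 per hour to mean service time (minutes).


Mean service time = 60/mu = 60/7.56 = 7.94 minutes

7.94 minutes


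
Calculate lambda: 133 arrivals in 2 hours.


lambda = total arrivals / time = 133 / 2 = 66.5 per hour

66.5 per hour


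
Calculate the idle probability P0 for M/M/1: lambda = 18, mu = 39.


P0 = 1 - rho = 1 - 18/39 = 0.5385

0.5385


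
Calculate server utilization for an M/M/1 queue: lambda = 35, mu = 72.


rho = lambda/mu = 35/72 = 0.4861

0.4861


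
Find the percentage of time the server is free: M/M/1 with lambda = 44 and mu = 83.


Idle fraction = (1 - rho) * 100 = (1 - 44/83) * 100 = 47.0%

47.0%


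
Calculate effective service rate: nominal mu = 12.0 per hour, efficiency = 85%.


Effective rate = mu * efficiency = 12.0 * 0.85 = 10.2 per hour

10.2 per hour


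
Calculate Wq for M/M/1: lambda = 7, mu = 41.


rho = 7/41; Wq = rho/(mu - lambda) = 0.005 hours

0.005 hours


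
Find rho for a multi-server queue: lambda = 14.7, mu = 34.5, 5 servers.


rho = lambda / (c * mu) = 14.7 / (5 * 34.5) = 0.0852

0.0852


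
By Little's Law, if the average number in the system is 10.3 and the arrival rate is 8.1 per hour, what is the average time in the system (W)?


W = L / lambda = 10.3 / 8.1 = 1.2716 hours

1.2716 hours


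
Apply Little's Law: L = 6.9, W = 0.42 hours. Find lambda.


lambda = L / W = 6.9 / 0.42 = 16.43 per hour

16.43 per hour


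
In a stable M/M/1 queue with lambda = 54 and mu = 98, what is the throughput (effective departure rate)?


For a stable queue (lambda < mu), throughput = lambda = 54 per hour

54 per hour


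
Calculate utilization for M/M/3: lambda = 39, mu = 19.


rho = lambda/(c*mu) = 39/(3*19) = 0.6842

0.6842


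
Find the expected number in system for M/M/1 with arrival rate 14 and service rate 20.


rho = 14/20; L = rho/(1-rho) = 2.33

2.33


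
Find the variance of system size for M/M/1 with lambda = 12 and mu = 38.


rho = 12/38; Var(N) = rho/(1-rho)^2 = 0.67

0.67


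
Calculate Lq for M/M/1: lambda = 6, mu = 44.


rho = 6/44; Lq = rho^2/(1-rho) = 0.02

0.02


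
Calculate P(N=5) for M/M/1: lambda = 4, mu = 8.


rho = 4/8; P(n) = (1-rho)*rho^n = (1-4/8)*(4/8)^5 = 0.0156

0.0156


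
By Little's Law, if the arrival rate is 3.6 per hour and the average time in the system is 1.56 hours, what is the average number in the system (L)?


L = lambda * W = 3.6 * 1.56 = 5.62

5.62


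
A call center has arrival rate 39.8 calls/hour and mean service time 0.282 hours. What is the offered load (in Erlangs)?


Offered load a = lambda * E[S] = 39.8 * 0.282 = 11.22 Erlangs

11.22 Erlangs


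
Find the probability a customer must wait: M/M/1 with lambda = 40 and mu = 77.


P(wait) = rho = lambda/mu = 40/77 = 0.5195

0.5195


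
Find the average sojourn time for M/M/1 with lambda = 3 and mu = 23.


W = 1/(mu - lambda) = 1/(23 - 3) = 0.05 hours

0.05 hours


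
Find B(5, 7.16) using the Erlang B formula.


B(N,A) = (A^N/N!) / sum(A^k/k!, k=0..N) with N=5, A=7.16 = 0.434

0.434


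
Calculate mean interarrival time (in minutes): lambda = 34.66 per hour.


Mean interarrival time = 60/lambda = 60/34.66 = 1.73 minutes

1.73 minutes


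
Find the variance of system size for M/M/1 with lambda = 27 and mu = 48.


rho = 27/48; Var(N) = rho/(1-rho)^2 = 2.94

2.94


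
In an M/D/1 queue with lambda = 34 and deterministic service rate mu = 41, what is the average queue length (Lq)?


M/D/1: Lq = rho^2 / (2*(1-rho)) where rho = 34/41; Lq = 2.01

2.01


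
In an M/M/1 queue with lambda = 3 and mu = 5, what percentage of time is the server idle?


Idle fraction = (1 - rho) * 100 = (1 - 3/5) * 100 = 40.0%

40.0%


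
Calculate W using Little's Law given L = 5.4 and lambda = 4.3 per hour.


W = L / lambda = 5.4 / 4.3 = 1.2558 hours

1.2558 hours


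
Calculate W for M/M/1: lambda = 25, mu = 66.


W = 1/(mu - lambda) = 1/(66 - 25) = 0.0244 hours

0.0244 hours


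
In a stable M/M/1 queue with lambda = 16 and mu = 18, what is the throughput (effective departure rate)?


For a stable queue (lambda < mu), throughput = lambda = 16 per hour

16 per hour


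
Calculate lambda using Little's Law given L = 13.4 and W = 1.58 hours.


lambda = L / W = 13.4 / 1.58 = 8.48 per hour

8.48 per hour


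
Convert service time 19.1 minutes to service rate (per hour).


mu = 60 / avg_service_time = 60 / 19.1 = 3.14 per hour

3.14 per hour


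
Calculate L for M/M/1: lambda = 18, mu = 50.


rho = 18/50; L = rho/(1-rho) = 0.56

0.56


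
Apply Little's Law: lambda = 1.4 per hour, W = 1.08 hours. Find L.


L = lambda * W = 1.4 * 1.08 = 1.51

1.51


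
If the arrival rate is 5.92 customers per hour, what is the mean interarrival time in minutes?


Mean interarrival time = 60/lambda = 60/5.92 = 10.14 minutes

10.14 minutes


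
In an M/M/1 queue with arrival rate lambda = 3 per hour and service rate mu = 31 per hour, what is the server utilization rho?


rho = lambda/mu = 3/31 = 0.0968

0.0968


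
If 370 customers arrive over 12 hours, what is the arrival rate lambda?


lambda = total arrivals / time = 370 / 12 = 30.83 per hour

30.83 per hour


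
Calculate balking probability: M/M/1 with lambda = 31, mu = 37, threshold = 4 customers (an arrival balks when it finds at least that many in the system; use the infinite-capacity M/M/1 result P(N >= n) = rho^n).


P(N >= 4) = rho^4 = (31/37)^4 = 0.4928

0.4928


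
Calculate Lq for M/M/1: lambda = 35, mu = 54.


rho = 35/54; Lq = rho^2/(1-rho) = 1.19

1.19


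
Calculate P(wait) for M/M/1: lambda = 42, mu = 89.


P(wait) = rho = lambda/mu = 42/89 = 0.4719

0.4719


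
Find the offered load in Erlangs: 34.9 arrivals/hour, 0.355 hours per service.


Offered load a = lambda * E[S] = 34.9 * 0.355 = 12.39 Erlangs

12.39 Erlangs


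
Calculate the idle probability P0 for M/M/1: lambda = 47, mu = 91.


P0 = 1 - rho = 1 - 47/91 = 0.4835

0.4835


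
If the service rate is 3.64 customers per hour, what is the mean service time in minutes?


Mean service time = 60/mu = 60/3.64 = 16.48 minutes

16.48 minutes


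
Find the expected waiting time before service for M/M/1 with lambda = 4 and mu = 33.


rho = 4/33; Wq = rho/(mu - lambda) = 0.0042 hours

0.0042 hours


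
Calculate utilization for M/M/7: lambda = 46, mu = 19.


rho = lambda/(c*mu) = 46/(7*19) = 0.3459

0.3459


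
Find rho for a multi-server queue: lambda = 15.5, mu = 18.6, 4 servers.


rho = lambda / (c * mu) = 15.5 / (4 * 18.6) = 0.2083

0.2083


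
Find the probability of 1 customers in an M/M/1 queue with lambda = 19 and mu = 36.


rho = 19/36; P(n) = (1-rho)*rho^n = (1-19/36)*(19/36)^1 = 0.2492

0.2492


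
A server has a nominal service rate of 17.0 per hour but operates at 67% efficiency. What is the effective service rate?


Effective rate = mu * efficiency = 17.0 * 0.67 = 11.39 per hour

11.39 per hour


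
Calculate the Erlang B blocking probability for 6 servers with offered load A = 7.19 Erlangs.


B(N,A) = (A^N/N!) / sum(A^k/k!, k=0..N) with N=6, A=7.19 = 0.343

0.343


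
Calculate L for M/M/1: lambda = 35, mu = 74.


rho = 35/74; L = rho/(1-rho) = 0.9

0.9


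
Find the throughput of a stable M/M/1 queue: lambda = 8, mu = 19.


For a stable queue (lambda < mu), throughput = lambda = 8 per hour

8 per hour


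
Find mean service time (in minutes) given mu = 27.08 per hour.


Mean service time = 60/mu = 60/27.08 = 2.22 minutes

2.22 minutes


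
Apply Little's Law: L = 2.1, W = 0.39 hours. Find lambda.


lambda = L / W = 2.1 / 0.39 = 5.38 per hour

5.38 per hour


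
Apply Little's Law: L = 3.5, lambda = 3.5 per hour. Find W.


W = L / lambda = 3.5 / 3.5 = 1.0 hours

1.0 hours


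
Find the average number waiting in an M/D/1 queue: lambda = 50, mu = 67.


M/D/1: Lq = rho^2 / (2*(1-rho)) where rho = 50/67; Lq = 1.1

1.1


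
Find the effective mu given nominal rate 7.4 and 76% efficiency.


Effective rate = mu * efficiency = 7.4 * 0.76 = 5.62 per hour

5.62 per hour


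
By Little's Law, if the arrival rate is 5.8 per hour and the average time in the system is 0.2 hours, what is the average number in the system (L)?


L = lambda * W = 5.8 * 0.2 = 1.16

1.16


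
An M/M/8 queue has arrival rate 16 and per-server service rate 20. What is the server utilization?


rho = lambda/(c*mu) = 16/(8*20) = 0.1

0.1


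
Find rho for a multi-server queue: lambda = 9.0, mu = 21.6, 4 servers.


rho = lambda / (c * mu) = 9.0 / (4 * 21.6) = 0.1042

0.1042


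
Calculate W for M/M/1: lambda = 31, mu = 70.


W = 1/(mu - lambda) = 1/(70 - 31) = 0.0256 hours

0.0256 hours


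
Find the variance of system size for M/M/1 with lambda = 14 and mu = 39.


rho = 14/39; Var(N) = rho/(1-rho)^2 = 0.87

0.87


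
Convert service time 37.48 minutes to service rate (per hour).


mu = 60 / avg_service_time = 60 / 37.48 = 1.6 per hour

1.6 per hour


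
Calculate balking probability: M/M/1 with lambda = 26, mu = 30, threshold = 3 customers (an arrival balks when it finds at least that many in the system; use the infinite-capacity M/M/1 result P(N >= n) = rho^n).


P(N >= 3) = rho^3 = (26/30)^3 = 0.651

0.651


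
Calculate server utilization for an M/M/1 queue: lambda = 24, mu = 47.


rho = lambda/mu = 24/47 = 0.5106

0.5106


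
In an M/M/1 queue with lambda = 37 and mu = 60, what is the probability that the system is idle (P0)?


P0 = 1 - rho = 1 - 37/60 = 0.3833

0.3833


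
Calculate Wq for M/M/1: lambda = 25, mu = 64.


rho = 25/64; Wq = rho/(mu - lambda) = 0.01 hours

0.01 hours


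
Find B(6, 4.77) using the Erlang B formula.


B(N,A) = (A^N/N!) / sum(A^k/k!, k=0..N) with N=6, A=4.77 = 0.1745

0.1745


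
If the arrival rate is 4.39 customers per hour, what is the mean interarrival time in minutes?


Mean interarrival time = 60/lambda = 60/4.39 = 13.67 minutes

13.67 minutes


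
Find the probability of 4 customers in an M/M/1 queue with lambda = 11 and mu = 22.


rho = 11/22; P(n) = (1-rho)*rho^n = (1-11/22)*(11/22)^4 = 0.0313

0.0313


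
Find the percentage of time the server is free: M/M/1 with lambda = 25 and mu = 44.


Idle fraction = (1 - rho) * 100 = (1 - 25/44) * 100 = 43.2%

43.2%


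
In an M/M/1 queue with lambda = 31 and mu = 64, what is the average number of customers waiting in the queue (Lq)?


rho = 31/64; Lq = rho^2/(1-rho) = 0.46

0.46


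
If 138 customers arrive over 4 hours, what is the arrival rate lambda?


lambda = total arrivals / time = 138 / 4 = 34.5 per hour

34.5 per hour


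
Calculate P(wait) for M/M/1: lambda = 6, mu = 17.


P(wait) = rho = lambda/mu = 6/17 = 0.3529

0.3529


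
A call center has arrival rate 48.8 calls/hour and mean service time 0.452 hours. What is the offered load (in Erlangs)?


Offered load a = lambda * E[S] = 48.8 * 0.452 = 22.06 Erlangs

22.06 Erlangs


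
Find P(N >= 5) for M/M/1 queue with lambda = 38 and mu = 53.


P(N >= 5) = rho^5 = (38/53)^5 = 0.1895

0.1895


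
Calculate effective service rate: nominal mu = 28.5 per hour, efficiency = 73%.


Effective rate = mu * efficiency = 28.5 * 0.73 = 20.81 per hour

20.81 per hour


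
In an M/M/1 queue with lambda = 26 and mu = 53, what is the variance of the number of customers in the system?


rho = 26/53; Var(N) = rho/(1-rho)^2 = 1.89

1.89


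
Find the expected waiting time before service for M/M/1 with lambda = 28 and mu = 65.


rho = 28/65; Wq = rho/(mu - lambda) = 0.0116 hours

0.0116 hours


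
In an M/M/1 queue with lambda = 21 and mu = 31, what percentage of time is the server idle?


Idle fraction = (1 - rho) * 100 = (1 - 21/31) * 100 = 32.3%

32.3%


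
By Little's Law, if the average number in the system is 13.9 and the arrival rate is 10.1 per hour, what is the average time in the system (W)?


W = L / lambda = 13.9 / 10.1 = 1.3762 hours

1.3762 hours


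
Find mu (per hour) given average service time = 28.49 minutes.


mu = 60 / avg_service_time = 60 / 28.49 = 2.11 per hour

2.11 per hour


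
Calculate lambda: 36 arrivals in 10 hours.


lambda = total arrivals / time = 36 / 10 = 3.6 per hour

3.6 per hour


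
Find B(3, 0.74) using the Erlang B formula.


B(N,A) = (A^N/N!) / sum(A^k/k!, k=0..N) with N=3, A=0.74 = 0.0324

0.0324


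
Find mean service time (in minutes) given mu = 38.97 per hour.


Mean service time = 60/mu = 60/38.97 = 1.54 minutes

1.54 minutes


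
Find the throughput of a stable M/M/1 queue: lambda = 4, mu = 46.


For a stable queue (lambda < mu), throughput = lambda = 4 per hour

4 per hour


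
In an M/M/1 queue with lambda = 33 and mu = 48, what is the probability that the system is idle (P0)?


P0 = 1 - rho = 1 - 33/48 = 0.3125

0.3125


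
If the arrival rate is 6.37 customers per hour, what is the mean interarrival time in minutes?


Mean interarrival time = 60/lambda = 60/6.37 = 9.42 minutes

9.42 minutes


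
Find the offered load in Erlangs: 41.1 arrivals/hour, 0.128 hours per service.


Offered load a = lambda * E[S] = 41.1 * 0.128 = 5.26 Erlangs

5.26 Erlangs


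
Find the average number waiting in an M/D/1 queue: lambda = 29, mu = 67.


M/D/1: Lq = rho^2 / (2*(1-rho)) where rho = 29/67; Lq = 0.17

0.17


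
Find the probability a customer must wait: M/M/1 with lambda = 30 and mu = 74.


P(wait) = rho = lambda/mu = 30/74 = 0.4054

0.4054


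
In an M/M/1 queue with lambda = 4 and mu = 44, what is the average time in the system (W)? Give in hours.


W = 1/(mu - lambda) = 1/(44 - 4) = 0.025 hours

0.025 hours


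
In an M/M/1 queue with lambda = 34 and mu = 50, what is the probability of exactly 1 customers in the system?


rho = 34/50; P(n) = (1-rho)*rho^n = (1-34/50)*(34/50)^1 = 0.2176

0.2176


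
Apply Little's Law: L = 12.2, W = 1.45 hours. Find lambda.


lambda = L / W = 12.2 / 1.45 = 8.41 per hour

8.41 per hour


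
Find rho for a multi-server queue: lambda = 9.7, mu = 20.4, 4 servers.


rho = lambda / (c * mu) = 9.7 / (4 * 20.4) = 0.1189

0.1189


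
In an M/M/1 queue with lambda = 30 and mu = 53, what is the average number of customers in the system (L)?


rho = 30/53; L = rho/(1-rho) = 1.3

1.3


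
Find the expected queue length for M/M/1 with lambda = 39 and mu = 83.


rho = 39/83; Lq = rho^2/(1-rho) = 0.42

0.42


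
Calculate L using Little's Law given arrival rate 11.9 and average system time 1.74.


L = lambda * W = 11.9 * 1.74 = 20.71

20.71


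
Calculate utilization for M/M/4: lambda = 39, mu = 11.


rho = lambda/(c*mu) = 39/(4*11) = 0.8864

0.8864


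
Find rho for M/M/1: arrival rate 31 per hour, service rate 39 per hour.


rho = lambda/mu = 31/39 = 0.7949

0.7949


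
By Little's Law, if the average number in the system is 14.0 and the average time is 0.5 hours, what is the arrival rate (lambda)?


lambda = L / W = 14.0 / 0.5 = 28.0 per hour

28.0 per hour


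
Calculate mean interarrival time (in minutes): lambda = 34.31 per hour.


Mean interarrival time = 60/lambda = 60/34.31 = 1.75 minutes

1.75 minutes


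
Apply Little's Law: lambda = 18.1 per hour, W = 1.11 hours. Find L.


L = lambda * W = 18.1 * 1.11 = 20.09

20.09


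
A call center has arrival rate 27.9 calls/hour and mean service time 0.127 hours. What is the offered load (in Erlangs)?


Offered load a = lambda * E[S] = 27.9 * 0.127 = 3.54 Erlangs

3.54 Erlangs


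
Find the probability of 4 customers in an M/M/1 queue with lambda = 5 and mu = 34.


rho = 5/34; P(n) = (1-rho)*rho^n = (1-5/34)*(5/34)^4 = 0.0004

0.0004


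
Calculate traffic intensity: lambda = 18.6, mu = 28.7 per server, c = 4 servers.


rho = lambda / (c * mu) = 18.6 / (4 * 28.7) = 0.162

0.162


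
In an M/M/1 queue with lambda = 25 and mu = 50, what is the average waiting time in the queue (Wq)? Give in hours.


rho = 25/50; Wq = rho/(mu - lambda) = 0.02 hours

0.02 hours


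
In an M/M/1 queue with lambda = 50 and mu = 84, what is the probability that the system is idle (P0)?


P0 = 1 - rho = 1 - 50/84 = 0.4048

0.4048


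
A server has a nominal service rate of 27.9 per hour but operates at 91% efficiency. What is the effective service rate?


Effective rate = mu * efficiency = 27.9 * 0.91 = 25.39 per hour

25.39 per hour


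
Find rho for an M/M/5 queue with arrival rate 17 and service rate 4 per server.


rho = lambda/(c*mu) = 17/(5*4) = 0.85

0.85


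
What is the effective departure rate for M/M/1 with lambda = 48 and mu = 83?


For a stable queue (lambda < mu), throughput = lambda = 48 per hour

48 per hour


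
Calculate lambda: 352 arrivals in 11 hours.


lambda = total arrivals / time = 352 / 11 = 32.0 per hour

32.0 per hour


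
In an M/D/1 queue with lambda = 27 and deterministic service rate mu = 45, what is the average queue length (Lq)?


M/D/1: Lq = rho^2 / (2*(1-rho)) where rho = 27/45; Lq = 0.45

0.45


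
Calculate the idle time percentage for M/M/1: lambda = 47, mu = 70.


Idle fraction = (1 - rho) * 100 = (1 - 47/70) * 100 = 32.9%

32.9%


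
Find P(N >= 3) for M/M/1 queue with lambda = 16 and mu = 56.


P(N >= 3) = rho^3 = (16/56)^3 = 0.0233

0.0233


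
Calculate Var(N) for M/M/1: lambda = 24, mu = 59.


rho = 24/59; Var(N) = rho/(1-rho)^2 = 1.16

1.16


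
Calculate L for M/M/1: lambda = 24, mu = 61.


rho = 24/61; L = rho/(1-rho) = 0.65

0.65


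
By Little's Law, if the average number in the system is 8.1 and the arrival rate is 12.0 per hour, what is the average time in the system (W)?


W = L / lambda = 8.1 / 12.0 = 0.675 hours

0.675 hours


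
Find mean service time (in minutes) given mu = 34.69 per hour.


Mean service time = 60/mu = 60/34.69 = 1.73 minutes

1.73 minutes


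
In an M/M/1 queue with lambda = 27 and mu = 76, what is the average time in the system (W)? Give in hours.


W = 1/(mu - lambda) = 1/(76 - 27) = 0.0204 hours

0.0204 hours


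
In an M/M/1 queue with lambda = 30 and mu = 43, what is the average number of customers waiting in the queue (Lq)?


rho = 30/43; Lq = rho^2/(1-rho) = 1.61

1.61


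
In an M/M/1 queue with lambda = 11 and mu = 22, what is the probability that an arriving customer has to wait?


P(wait) = rho = lambda/mu = 11/22 = 0.5

0.5


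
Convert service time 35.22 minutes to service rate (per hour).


mu = 60 / avg_service_time = 60 / 35.22 = 1.7 per hour

1.7 per hour


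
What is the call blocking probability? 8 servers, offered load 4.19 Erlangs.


B(N,A) = (A^N/N!) / sum(A^k/k!, k=0..N) with N=8, A=4.19 = 0.0367

0.0367


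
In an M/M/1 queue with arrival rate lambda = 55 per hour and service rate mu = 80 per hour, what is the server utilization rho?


rho = lambda/mu = 55/80 = 0.6875

0.6875


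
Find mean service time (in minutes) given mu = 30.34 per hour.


Mean service time = 60/mu = 60/30.34 = 1.98 minutes

1.98 minutes


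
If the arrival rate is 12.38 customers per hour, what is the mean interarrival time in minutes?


Mean interarrival time = 60/lambda = 60/12.38 = 4.85 minutes

4.85 minutes


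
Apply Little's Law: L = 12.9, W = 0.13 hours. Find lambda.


lambda = L / W = 12.9 / 0.13 = 99.23 per hour

99.23 per hour


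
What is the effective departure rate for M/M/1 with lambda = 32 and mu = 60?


For a stable queue (lambda < mu), throughput = lambda = 32 per hour

32 per hour


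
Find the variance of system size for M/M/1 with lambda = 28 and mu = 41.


rho = 28/41; Var(N) = rho/(1-rho)^2 = 6.79

6.79


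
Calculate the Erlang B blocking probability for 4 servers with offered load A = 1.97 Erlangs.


B(N,A) = (A^N/N!) / sum(A^k/k!, k=0..N) with N=4, A=1.97 = 0.0921

0.0921


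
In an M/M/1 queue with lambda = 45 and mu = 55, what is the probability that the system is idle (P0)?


P0 = 1 - rho = 1 - 45/55 = 0.1818

0.1818


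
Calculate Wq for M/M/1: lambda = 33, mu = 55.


rho = 33/55; Wq = rho/(mu - lambda) = 0.0273 hours

0.0273 hours


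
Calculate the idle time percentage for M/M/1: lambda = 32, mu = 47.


Idle fraction = (1 - rho) * 100 = (1 - 32/47) * 100 = 31.9%

31.9%


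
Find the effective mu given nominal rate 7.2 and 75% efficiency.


Effective rate = mu * efficiency = 7.2 * 0.75 = 5.4 per hour

5.4 per hour


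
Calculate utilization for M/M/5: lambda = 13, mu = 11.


rho = lambda/(c*mu) = 13/(5*11) = 0.2364

0.2364


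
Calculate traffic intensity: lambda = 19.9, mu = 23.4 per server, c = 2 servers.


rho = lambda / (c * mu) = 19.9 / (2 * 23.4) = 0.4252

0.4252


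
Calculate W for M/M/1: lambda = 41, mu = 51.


W = 1/(mu - lambda) = 1/(51 - 41) = 0.1 hours

0.1 hours


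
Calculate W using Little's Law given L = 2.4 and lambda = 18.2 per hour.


W = L / lambda = 2.4 / 18.2 = 0.1319 hours

0.1319 hours


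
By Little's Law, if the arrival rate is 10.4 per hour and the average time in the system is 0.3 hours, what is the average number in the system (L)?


L = lambda * W = 10.4 * 0.3 = 3.12

3.12


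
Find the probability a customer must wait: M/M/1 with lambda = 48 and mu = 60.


P(wait) = rho = lambda/mu = 48/60 = 0.8

0.8


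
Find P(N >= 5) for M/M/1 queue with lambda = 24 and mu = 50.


P(N >= 5) = rho^5 = (24/50)^5 = 0.0255

0.0255


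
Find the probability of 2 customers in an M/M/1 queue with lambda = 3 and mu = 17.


rho = 3/17; P(n) = (1-rho)*rho^n = (1-3/17)*(3/17)^2 = 0.0256

0.0256


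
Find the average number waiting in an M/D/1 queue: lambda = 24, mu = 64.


M/D/1: Lq = rho^2 / (2*(1-rho)) where rho = 24/64; Lq = 0.11

0.11


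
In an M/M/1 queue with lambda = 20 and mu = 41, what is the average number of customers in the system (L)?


rho = 20/41; L = rho/(1-rho) = 0.95

0.95


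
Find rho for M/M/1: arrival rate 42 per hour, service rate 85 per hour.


rho = lambda/mu = 42/85 = 0.4941

0.4941


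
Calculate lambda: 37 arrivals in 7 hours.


lambda = total arrivals / time = 37 / 7 = 5.29 per hour

5.29 per hour


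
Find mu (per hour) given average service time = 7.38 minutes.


mu = 60 / avg_service_time = 60 / 7.38 = 8.13 per hour

8.13 per hour


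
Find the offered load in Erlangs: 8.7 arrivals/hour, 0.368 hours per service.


Offered load a = lambda * E[S] = 8.7 * 0.368 = 3.2 Erlangs

3.2 Erlangs


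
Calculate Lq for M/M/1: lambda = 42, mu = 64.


rho = 42/64; Lq = rho^2/(1-rho) = 1.25

1.25


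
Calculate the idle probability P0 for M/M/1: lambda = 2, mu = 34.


P0 = 1 - rho = 1 - 2/34 = 0.9412

0.9412


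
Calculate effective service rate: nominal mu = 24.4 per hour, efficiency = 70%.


Effective rate = mu * efficiency = 24.4 * 0.7 = 17.08 per hour

17.08 per hour


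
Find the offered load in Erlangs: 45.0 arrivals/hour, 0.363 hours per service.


Offered load a = lambda * E[S] = 45.0 * 0.363 = 16.34 Erlangs

16.34 Erlangs


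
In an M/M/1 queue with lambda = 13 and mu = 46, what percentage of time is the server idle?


Idle fraction = (1 - rho) * 100 = (1 - 13/46) * 100 = 71.7%

71.7%


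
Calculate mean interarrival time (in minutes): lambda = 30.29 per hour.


Mean interarrival time = 60/lambda = 60/30.29 = 1.98 minutes

1.98 minutes


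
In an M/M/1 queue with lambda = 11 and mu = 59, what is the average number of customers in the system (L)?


rho = 11/59; L = rho/(1-rho) = 0.23

0.23


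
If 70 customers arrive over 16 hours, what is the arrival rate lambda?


lambda = total arrivals / time = 70 / 16 = 4.38 per hour

4.38 per hour


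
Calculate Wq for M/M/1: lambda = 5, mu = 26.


rho = 5/26; Wq = rho/(mu - lambda) = 0.0092 hours

0.0092 hours


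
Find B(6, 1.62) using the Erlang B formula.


B(N,A) = (A^N/N!) / sum(A^k/k!, k=0..N) with N=6, A=1.62 = 0.005

0.005


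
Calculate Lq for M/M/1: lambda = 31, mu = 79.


rho = 31/79; Lq = rho^2/(1-rho) = 0.25

0.25


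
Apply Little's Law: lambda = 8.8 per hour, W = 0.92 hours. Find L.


L = lambda * W = 8.8 * 0.92 = 8.1

8.1


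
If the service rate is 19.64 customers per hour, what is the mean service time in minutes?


Mean service time = 60/mu = 60/19.64 = 3.05 minutes

3.05 minutes


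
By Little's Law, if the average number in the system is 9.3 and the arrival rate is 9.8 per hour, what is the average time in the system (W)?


W = L / lambda = 9.3 / 9.8 = 0.949 hours

0.949 hours


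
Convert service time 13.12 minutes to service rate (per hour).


mu = 60 / avg_service_time = 60 / 13.12 = 4.57 per hour

4.57 per hour


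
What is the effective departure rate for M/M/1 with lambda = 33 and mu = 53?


For a stable queue (lambda < mu), throughput = lambda = 33 per hour

33 per hour


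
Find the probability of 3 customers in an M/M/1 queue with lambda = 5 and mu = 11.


rho = 5/11; P(n) = (1-rho)*rho^n = (1-5/11)*(5/11)^3 = 0.0512

0.0512


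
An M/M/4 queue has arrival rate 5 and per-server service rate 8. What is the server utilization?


rho = lambda/(c*mu) = 5/(4*8) = 0.1563

0.1563


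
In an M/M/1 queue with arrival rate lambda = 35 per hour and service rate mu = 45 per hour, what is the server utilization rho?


rho = lambda/mu = 35/45 = 0.7778

0.7778


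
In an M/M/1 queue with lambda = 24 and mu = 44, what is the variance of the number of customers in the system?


rho = 24/44; Var(N) = rho/(1-rho)^2 = 2.64

2.64


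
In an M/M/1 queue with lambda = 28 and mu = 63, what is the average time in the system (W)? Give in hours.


W = 1/(mu - lambda) = 1/(63 - 28) = 0.0286 hours

0.0286 hours


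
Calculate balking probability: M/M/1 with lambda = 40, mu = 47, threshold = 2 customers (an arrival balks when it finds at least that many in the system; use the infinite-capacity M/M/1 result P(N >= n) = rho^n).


P(N >= 2) = rho^2 = (40/47)^2 = 0.7243

0.7243


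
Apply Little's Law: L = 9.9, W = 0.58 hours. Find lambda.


lambda = L / W = 9.9 / 0.58 = 17.07 per hour

17.07 per hour


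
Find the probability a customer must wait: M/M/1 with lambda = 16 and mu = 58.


P(wait) = rho = lambda/mu = 16/58 = 0.2759

0.2759


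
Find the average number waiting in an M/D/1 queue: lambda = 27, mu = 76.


M/D/1: Lq = rho^2 / (2*(1-rho)) where rho = 27/76; Lq = 0.1

0.1


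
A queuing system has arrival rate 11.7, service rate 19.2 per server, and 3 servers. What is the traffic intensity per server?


rho = lambda / (c * mu) = 11.7 / (3 * 19.2) = 0.2031

0.2031


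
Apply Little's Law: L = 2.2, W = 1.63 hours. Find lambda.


lambda = L / W = 2.2 / 1.63 = 1.35 per hour

1.35 per hour


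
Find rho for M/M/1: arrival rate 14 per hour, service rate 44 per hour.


rho = lambda/mu = 14/44 = 0.3182

0.3182


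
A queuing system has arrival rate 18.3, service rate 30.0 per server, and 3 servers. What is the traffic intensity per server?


rho = lambda / (c * mu) = 18.3 / (3 * 30.0) = 0.2033

0.2033


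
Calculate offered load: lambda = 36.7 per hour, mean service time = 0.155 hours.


Offered load a = lambda * E[S] = 36.7 * 0.155 = 5.69 Erlangs

5.69 Erlangs


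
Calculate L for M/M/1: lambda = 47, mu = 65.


rho = 47/65; L = rho/(1-rho) = 2.61

2.61


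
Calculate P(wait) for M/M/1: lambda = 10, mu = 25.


P(wait) = rho = lambda/mu = 10/25 = 0.4

0.4


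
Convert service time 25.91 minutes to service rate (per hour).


mu = 60 / avg_service_time = 60 / 25.91 = 2.32 per hour

2.32 per hour


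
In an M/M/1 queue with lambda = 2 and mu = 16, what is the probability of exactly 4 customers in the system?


rho = 2/16; P(n) = (1-rho)*rho^n = (1-2/16)*(2/16)^4 = 0.0002

0.0002


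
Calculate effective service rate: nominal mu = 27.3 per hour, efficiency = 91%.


Effective rate = mu * efficiency = 27.3 * 0.91 = 24.84 per hour

24.84 per hour


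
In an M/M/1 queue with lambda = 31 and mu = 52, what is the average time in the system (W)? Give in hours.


W = 1/(mu - lambda) = 1/(52 - 31) = 0.0476 hours

0.0476 hours


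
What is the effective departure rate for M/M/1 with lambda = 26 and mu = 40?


For a stable queue (lambda < mu), throughput = lambda = 26 per hour

26 per hour


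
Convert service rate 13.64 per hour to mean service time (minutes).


Mean service time = 60/mu = 60/13.64 = 4.4 minutes

4.4 minutes


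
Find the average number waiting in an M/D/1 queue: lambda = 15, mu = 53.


M/D/1: Lq = rho^2 / (2*(1-rho)) where rho = 15/53; Lq = 0.06

0.06


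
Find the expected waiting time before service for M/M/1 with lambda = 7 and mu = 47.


rho = 7/47; Wq = rho/(mu - lambda) = 0.0037 hours

0.0037 hours


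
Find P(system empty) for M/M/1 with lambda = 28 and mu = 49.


P0 = 1 - rho = 1 - 28/49 = 0.4286

0.4286


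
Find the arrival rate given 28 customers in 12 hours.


lambda = total arrivals / time = 28 / 12 = 2.33 per hour

2.33 per hour


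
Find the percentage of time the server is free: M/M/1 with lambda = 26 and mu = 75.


Idle fraction = (1 - rho) * 100 = (1 - 26/75) * 100 = 65.3%

65.3%


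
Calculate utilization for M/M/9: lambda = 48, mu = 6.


rho = lambda/(c*mu) = 48/(9*6) = 0.8889

0.8889


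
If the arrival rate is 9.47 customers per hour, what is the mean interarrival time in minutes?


Mean interarrival time = 60/lambda = 60/9.47 = 6.34 minutes

6.34 minutes


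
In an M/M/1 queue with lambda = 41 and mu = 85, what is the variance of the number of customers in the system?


rho = 41/85; Var(N) = rho/(1-rho)^2 = 1.8

1.8


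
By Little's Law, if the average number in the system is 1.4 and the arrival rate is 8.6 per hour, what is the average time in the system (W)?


W = L / lambda = 1.4 / 8.6 = 0.1628 hours

0.1628 hours


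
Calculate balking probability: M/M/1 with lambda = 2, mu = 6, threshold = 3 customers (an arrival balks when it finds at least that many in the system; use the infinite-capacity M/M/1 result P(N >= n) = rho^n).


P(N >= 3) = rho^3 = (2/6)^3 = 0.037

0.037


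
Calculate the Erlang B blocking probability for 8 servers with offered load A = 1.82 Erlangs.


B(N,A) = (A^N/N!) / sum(A^k/k!, k=0..N) with N=8, A=1.82 = 0.0005

0.0005


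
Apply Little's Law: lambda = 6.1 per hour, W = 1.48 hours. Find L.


L = lambda * W = 6.1 * 1.48 = 9.03

9.03


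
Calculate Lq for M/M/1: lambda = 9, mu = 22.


rho = 9/22; Lq = rho^2/(1-rho) = 0.28

0.28


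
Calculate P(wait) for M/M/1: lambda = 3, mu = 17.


P(wait) = rho = lambda/mu = 3/17 = 0.1765

0.1765


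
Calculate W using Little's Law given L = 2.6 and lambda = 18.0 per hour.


W = L / lambda = 2.6 / 18.0 = 0.1444 hours

0.1444 hours


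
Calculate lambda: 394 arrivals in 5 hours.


lambda = total arrivals / time = 394 / 5 = 78.8 per hour

78.8 per hour


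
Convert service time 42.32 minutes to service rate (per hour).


mu = 60 / avg_service_time = 60 / 42.32 = 1.42 per hour

1.42 per hour


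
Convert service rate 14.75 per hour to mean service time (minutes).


Mean service time = 60/mu = 60/14.75 = 4.07 minutes

4.07 minutes


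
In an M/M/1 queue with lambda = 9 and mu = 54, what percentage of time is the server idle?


Idle fraction = (1 - rho) * 100 = (1 - 9/54) * 100 = 83.3%

83.3%


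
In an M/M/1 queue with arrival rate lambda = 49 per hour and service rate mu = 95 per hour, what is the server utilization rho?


rho = lambda/mu = 49/95 = 0.5158

0.5158


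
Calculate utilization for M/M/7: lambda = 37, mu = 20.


rho = lambda/(c*mu) = 37/(7*20) = 0.2643

0.2643


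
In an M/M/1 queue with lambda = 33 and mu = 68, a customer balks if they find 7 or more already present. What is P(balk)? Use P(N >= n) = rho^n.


P(N >= 7) = rho^7 = (33/68)^7 = 0.0063

0.0063


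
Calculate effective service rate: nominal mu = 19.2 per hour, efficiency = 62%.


Effective rate = mu * efficiency = 19.2 * 0.62 = 11.9 per hour

11.9 per hour


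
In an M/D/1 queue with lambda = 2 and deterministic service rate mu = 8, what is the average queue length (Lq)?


M/D/1: Lq = rho^2 / (2*(1-rho)) where rho = 2/8; Lq = 0.04

0.04


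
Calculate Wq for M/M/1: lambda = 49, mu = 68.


rho = 49/68; Wq = rho/(mu - lambda) = 0.0379 hours

0.0379 hours


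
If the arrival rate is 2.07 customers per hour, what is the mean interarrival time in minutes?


Mean interarrival time = 60/lambda = 60/2.07 = 28.99 minutes

28.99 minutes


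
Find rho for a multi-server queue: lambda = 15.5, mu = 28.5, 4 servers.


rho = lambda / (c * mu) = 15.5 / (4 * 28.5) = 0.136

0.136


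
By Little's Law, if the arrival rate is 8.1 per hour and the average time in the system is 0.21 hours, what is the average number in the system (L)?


L = lambda * W = 8.1 * 0.21 = 1.7

1.7


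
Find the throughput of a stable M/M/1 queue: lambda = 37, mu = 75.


For a stable queue (lambda < mu), throughput = lambda = 37 per hour

37 per hour


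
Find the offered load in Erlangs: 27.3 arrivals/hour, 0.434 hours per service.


Offered load a = lambda * E[S] = 27.3 * 0.434 = 11.85 Erlangs

11.85 Erlangs


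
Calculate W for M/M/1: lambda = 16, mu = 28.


W = 1/(mu - lambda) = 1/(28 - 16) = 0.0833 hours

0.0833 hours


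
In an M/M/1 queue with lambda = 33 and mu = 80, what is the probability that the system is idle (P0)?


P0 = 1 - rho = 1 - 33/80 = 0.5875

0.5875


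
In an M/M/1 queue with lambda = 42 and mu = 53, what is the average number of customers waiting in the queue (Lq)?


rho = 42/53; Lq = rho^2/(1-rho) = 3.03

3.03


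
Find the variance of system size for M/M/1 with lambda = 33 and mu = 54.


rho = 33/54; Var(N) = rho/(1-rho)^2 = 4.04

4.04


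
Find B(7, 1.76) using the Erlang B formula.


B(N,A) = (A^N/N!) / sum(A^k/k!, k=0..N) with N=7, A=1.76 = 0.0018

0.0018
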